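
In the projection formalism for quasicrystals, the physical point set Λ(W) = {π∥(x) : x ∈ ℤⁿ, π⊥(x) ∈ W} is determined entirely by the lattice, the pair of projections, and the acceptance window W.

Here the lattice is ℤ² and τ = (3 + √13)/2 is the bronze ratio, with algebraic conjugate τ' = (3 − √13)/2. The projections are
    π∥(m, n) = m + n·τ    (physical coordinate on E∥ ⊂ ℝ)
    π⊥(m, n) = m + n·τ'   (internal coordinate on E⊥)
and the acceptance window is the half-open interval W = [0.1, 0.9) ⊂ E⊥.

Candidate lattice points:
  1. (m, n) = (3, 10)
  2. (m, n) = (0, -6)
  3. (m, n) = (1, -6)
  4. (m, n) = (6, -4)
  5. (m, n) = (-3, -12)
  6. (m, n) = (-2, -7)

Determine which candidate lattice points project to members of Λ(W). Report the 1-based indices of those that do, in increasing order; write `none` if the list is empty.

5, 6

Compute τ' = (3−√13)/2 = -0.30278, so π⊥(m,n) = m -0.30278·n.
candidate 1: (m,n)=(3,10) → π∥ = 3+10·τ ≈ 36.02776, π⊥ = 3+10·τ' ≈ -0.02776 ∉ [0.1, 0.9) ⇒ out
candidate 2: (m,n)=(0,-6) → π∥ = 0-6·τ ≈ -19.81665, π⊥ = 0-6·τ' ≈ 1.81665 ∉ [0.1, 0.9) ⇒ out
candidate 3: (m,n)=(1,-6) → π∥ = 1-6·τ ≈ -18.81665, π⊥ = 1-6·τ' ≈ 2.81665 ∉ [0.1, 0.9) ⇒ out
candidate 4: (m,n)=(6,-4) → π∥ = 6-4·τ ≈ -7.21110, π⊥ = 6-4·τ' ≈ 7.21110 ∉ [0.1, 0.9) ⇒ out
candidate 5: (m,n)=(-3,-12) → π∥ = -3-12·τ ≈ -42.63331, π⊥ = -3-12·τ' ≈ 0.63331 ∈ [0.1, 0.9) ⇒ IN Λ
candidate 6: (m,n)=(-2,-7) → π∥ = -2-7·τ ≈ -25.11943, π⊥ = -2-7·τ' ≈ 0.11943 ∈ [0.1, 0.9) ⇒ IN Λ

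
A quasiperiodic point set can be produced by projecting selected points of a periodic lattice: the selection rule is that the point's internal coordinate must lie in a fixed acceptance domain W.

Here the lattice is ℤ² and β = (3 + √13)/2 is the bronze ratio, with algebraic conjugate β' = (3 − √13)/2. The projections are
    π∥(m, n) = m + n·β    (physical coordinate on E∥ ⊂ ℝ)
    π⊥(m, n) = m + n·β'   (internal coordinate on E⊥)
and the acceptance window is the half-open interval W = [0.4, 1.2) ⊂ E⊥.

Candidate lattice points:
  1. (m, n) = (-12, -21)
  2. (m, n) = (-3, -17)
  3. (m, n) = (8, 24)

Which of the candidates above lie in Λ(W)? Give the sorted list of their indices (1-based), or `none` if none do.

3

Compute β' = (3−√13)/2 = -0.30278, so π⊥(m,n) = m -0.30278·n.
[1] lift (-12,-21): star map gives -5.64171; window check 0.4 ≤ -5.64171 < 1.2 is false → out
[2] lift (-3,-17): star map gives 2.14719; window check 0.4 ≤ 2.14719 < 1.2 is false → out
[3] lift (8,24): star map gives 0.73338; window check 0.4 ≤ 0.73338 < 1.2 is true → IN Λ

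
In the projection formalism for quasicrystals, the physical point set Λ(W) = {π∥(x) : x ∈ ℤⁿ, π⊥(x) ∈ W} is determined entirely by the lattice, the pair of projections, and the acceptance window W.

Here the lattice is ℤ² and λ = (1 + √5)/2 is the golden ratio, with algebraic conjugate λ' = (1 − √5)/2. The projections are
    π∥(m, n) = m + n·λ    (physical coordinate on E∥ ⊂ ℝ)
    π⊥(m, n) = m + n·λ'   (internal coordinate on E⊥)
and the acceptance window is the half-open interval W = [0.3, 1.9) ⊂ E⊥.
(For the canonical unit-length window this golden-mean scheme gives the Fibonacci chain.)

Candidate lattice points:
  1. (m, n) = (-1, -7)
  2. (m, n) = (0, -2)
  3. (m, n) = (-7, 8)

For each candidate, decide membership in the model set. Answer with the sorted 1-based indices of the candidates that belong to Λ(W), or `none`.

2

Numerically λ ≈ 1.618034 and λ' = −1/λ ≈ -0.618034.
[1] lift (-1,-7): star map gives 3.326238; window check 0.3 ≤ 3.326238 < 1.9 is false → out
[2] lift (0,-2): star map gives 1.236068; window check 0.3 ≤ 1.236068 < 1.9 is true → IN Λ
[3] lift (-7,8): star map gives -11.944272; window check 0.3 ≤ -11.944272 < 1.9 is false → out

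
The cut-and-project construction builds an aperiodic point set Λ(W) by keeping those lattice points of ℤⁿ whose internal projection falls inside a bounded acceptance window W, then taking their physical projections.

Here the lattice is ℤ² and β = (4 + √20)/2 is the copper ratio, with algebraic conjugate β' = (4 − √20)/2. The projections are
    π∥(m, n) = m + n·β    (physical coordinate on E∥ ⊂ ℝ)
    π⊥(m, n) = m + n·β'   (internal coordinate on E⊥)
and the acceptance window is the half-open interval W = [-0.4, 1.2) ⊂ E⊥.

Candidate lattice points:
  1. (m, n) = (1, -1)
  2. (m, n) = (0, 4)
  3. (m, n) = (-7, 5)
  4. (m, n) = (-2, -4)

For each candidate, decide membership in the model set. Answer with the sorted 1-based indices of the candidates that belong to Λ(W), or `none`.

β' = (4−√20)/2 ≈ -0.2361.
[1] lift (1,-1): star map gives 1.2361; window check -0.4 ≤ 1.2361 < 1.2 is false → out
[2] lift (0,4): star map gives -0.9443; window check -0.4 ≤ -0.9443 < 1.2 is false → out
[3] lift (-7,5): star map gives -8.1803; window check -0.4 ≤ -8.1803 < 1.2 is false → out
[4] lift (-2,-4): star map gives -1.0557; window check -0.4 ≤ -1.0557 < 1.2 is false → out

none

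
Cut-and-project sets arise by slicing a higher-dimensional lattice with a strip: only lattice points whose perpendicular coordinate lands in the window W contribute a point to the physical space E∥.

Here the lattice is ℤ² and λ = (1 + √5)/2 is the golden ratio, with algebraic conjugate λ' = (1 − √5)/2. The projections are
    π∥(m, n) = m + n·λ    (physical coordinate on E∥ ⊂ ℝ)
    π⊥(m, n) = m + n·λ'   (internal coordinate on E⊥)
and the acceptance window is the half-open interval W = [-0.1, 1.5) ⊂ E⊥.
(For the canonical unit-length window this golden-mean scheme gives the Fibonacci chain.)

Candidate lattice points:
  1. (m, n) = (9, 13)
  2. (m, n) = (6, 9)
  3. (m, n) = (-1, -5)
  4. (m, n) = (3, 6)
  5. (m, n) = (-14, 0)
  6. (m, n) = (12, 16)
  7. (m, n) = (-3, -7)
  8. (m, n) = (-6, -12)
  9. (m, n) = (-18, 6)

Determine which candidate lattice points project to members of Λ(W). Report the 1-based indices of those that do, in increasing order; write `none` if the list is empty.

λ' = (1−√5)/2 ≈ -0.6180.
#1 (9,13): internal coord 9 + (13)·λ' = +0.9656; +0.9656 ∈ [-0.1, 1.5) → IN Λ
#2 (6,9): internal coord 6 + (9)·λ' = +0.4377; +0.4377 ∈ [-0.1, 1.5) → IN Λ
#3 (-1,-5): internal coord -1 + (-5)·λ' = +2.0902; +2.0902 ∉ [-0.1, 1.5) → out
#4 (3,6): internal coord 3 + (6)·λ' = -0.7082; -0.7082 ∉ [-0.1, 1.5) → out
#5 (-14,0): internal coord -14 + (0)·λ' = -14.0000; -14.0000 ∉ [-0.1, 1.5) → out
#6 (12,16): internal coord 12 + (16)·λ' = +2.1115; +2.1115 ∉ [-0.1, 1.5) → out
#7 (-3,-7): internal coord -3 + (-7)·λ' = +1.3262; +1.3262 ∈ [-0.1, 1.5) → IN Λ
#8 (-6,-12): internal coord -6 + (-12)·λ' = +1.4164; +1.4164 ∈ [-0.1, 1.5) → IN Λ
#9 (-18,6): internal coord -18 + (6)·λ' = -21.7082; -21.7082 ∉ [-0.1, 1.5) → out

1, 2, 7, 8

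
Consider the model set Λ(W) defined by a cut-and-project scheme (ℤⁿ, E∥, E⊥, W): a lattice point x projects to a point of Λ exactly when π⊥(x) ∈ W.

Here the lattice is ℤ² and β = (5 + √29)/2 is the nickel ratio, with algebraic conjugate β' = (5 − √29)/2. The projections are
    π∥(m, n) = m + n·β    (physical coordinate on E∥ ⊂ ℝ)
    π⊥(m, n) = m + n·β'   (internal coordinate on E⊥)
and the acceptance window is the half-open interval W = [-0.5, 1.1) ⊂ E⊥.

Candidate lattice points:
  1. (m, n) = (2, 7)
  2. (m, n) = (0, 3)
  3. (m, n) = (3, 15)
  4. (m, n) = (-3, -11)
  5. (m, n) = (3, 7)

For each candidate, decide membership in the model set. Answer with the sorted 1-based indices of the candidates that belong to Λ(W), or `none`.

Numerically β ≈ 5.192582 and β' = −1/β ≈ -0.192582.
#1 (2,7): internal coord 2 + (7)·β' = +0.651923; +0.651923 ∈ [-0.5, 1.1) → IN Λ
#2 (0,3): internal coord 0 + (3)·β' = -0.577747; -0.577747 ∉ [-0.5, 1.1) → out
#3 (3,15): internal coord 3 + (15)·β' = +0.111264; +0.111264 ∈ [-0.5, 1.1) → IN Λ
#4 (-3,-11): internal coord -3 + (-11)·β' = -0.881594; -0.881594 ∉ [-0.5, 1.1) → out
#5 (3,7): internal coord 3 + (7)·β' = +1.651923; +1.651923 ∉ [-0.5, 1.1) → out

1, 3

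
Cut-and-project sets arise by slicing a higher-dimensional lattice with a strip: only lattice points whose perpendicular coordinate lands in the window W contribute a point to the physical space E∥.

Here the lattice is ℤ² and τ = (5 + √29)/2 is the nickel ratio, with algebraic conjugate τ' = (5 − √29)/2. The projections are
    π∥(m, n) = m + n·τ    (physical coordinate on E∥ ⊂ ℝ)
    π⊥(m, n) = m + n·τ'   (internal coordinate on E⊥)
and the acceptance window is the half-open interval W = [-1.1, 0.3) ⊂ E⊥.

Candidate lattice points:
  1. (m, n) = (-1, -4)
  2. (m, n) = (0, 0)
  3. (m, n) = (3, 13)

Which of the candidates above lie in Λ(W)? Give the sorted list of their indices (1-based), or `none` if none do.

Numerically τ ≈ 5.192582 and τ' = −1/τ ≈ -0.192582.
[1] lift (-1,-4): star map gives -0.229670; window check -1.1 ≤ -0.229670 < 0.3 is true → IN Λ
[2] lift (0,0): star map gives 0.000000; window check -1.1 ≤ 0.000000 < 0.3 is true → IN Λ
[3] lift (3,13): star map gives 0.496429; window check -1.1 ≤ 0.496429 < 0.3 is false → out

1, 2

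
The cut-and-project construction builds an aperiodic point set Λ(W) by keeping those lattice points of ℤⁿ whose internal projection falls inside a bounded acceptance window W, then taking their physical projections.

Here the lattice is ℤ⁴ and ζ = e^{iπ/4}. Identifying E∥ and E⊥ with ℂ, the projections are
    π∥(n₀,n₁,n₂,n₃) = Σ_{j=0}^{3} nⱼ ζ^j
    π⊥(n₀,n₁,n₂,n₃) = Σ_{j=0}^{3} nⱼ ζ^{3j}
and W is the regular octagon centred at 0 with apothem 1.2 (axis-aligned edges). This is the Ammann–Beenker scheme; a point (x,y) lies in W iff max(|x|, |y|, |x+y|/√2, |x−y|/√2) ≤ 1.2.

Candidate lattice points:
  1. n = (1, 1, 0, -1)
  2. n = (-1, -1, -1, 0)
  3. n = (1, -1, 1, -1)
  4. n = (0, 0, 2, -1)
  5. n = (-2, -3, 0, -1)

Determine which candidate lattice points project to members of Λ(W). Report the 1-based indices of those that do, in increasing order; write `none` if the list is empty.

Internal map: ζ^{3j} for j=0..3 gives (1,0), (−√2/2,√2/2), (0,−1), (√2/2,√2/2).
candidate 1: n = (1, 1, 0, -1) → π⊥ ≈ (-0.414214, +0.000000); max(|x|,|y|,|x±y|/√2) = 0.414214 ≤ 1.2 ⇒ ∈ W
candidate 2: n = (-1, -1, -1, 0) → π⊥ ≈ (-0.292893, +0.292893); max(|x|,|y|,|x±y|/√2) = 0.414214 ≤ 1.2 ⇒ ∈ W
candidate 3: n = (1, -1, 1, -1) → π⊥ ≈ (+1.000000, -2.414214); max(|x|,|y|,|x±y|/√2) = 2.414214 > 1.2 ⇒ ∉ W
candidate 4: n = (0, 0, 2, -1) → π⊥ ≈ (-0.707107, -2.707107); max(|x|,|y|,|x±y|/√2) = 2.707107 > 1.2 ⇒ ∉ W
candidate 5: n = (-2, -3, 0, -1) → π⊥ ≈ (-0.585786, -2.828427); max(|x|,|y|,|x±y|/√2) = 2.828427 > 1.2 ⇒ ∉ W

1, 2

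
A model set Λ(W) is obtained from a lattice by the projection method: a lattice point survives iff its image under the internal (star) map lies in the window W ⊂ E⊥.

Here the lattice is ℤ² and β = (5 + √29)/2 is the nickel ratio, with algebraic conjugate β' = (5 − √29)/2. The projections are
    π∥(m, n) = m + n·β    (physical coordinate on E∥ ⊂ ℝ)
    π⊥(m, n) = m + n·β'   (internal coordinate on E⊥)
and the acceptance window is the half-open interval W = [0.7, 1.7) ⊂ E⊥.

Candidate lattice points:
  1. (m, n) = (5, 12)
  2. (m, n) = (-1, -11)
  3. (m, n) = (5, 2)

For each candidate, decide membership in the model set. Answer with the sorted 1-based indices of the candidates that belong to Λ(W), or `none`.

2

Compute β' = (5−√29)/2 = -0.19258, so π⊥(m,n) = m -0.19258·n.
candidate 1: (m,n)=(5,12) → π∥ = 5+12·β ≈ 67.31099, π⊥ = 5+12·β' ≈ 2.68901 ∉ [0.7, 1.7) ⇒ out
candidate 2: (m,n)=(-1,-11) → π∥ = -1-11·β ≈ -58.11841, π⊥ = -1-11·β' ≈ 1.11841 ∈ [0.7, 1.7) ⇒ IN Λ
candidate 3: (m,n)=(5,2) → π∥ = 5+2·β ≈ 15.38516, π⊥ = 5+2·β' ≈ 4.61484 ∉ [0.7, 1.7) ⇒ out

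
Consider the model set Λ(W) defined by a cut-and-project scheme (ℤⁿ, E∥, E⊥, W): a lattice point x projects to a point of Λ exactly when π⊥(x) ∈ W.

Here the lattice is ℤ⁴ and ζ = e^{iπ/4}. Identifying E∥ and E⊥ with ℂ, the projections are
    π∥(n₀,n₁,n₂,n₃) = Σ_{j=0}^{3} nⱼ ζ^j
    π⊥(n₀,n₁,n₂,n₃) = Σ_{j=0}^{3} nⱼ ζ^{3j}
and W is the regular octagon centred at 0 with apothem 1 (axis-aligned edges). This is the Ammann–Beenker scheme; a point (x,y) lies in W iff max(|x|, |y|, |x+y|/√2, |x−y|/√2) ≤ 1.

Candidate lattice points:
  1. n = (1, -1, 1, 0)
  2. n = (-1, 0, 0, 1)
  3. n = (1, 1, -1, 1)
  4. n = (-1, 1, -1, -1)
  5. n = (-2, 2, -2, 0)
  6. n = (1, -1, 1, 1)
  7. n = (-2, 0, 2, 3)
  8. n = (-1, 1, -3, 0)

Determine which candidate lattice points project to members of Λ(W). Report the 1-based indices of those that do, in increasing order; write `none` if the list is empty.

2, 7

π⊥(n) = n₀ + n₁ζ³ + n₂ζ⁶ + n₃ζ⁹ where ζ = e^{iπ/4}.
#1 (1, -1, 1, 0): internal (1.707107, -1.707107); octagon support 2.414214 vs apothem 1 → ∉ W
#2 (-1, 0, 0, 1): internal (-0.292893, 0.707107); octagon support 0.707107 vs apothem 1 → ∈ W
#3 (1, 1, -1, 1): internal (1.000000, 2.414214); octagon support 2.414214 vs apothem 1 → ∉ W
#4 (-1, 1, -1, -1): internal (-2.414214, 1.000000); octagon support 2.414214 vs apothem 1 → ∉ W
#5 (-2, 2, -2, 0): internal (-3.414214, 3.414214); octagon support 4.828427 vs apothem 1 → ∉ W
#6 (1, -1, 1, 1): internal (2.414214, -1.000000); octagon support 2.414214 vs apothem 1 → ∉ W
#7 (-2, 0, 2, 3): internal (0.121320, 0.121320); octagon support 0.171573 vs apothem 1 → ∈ W
#8 (-1, 1, -3, 0): internal (-1.707107, 3.707107); octagon support 3.828427 vs apothem 1 → ∉ W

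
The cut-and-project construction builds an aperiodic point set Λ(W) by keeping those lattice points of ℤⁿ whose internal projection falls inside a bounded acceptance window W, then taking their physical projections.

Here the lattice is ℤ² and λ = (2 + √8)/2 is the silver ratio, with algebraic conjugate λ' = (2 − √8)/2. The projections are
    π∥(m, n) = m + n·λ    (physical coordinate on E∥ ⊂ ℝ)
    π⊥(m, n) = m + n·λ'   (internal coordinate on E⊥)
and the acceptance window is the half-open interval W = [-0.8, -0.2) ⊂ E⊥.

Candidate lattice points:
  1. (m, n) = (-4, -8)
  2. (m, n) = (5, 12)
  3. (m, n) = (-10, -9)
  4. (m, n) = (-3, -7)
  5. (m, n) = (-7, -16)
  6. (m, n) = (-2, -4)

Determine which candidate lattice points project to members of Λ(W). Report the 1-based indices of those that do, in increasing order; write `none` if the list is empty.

Numerically λ ≈ 2.41421 and λ' = −1/λ ≈ -0.41421.
#1 (-4,-8): internal coord -4 + (-8)·λ' = -0.68629; -0.68629 ∈ [-0.8, -0.2) → IN Λ
#2 (5,12): internal coord 5 + (12)·λ' = +0.02944; +0.02944 ∉ [-0.8, -0.2) → out
#3 (-10,-9): internal coord -10 + (-9)·λ' = -6.27208; -6.27208 ∉ [-0.8, -0.2) → out
#4 (-3,-7): internal coord -3 + (-7)·λ' = -0.10051; -0.10051 ∉ [-0.8, -0.2) → out
#5 (-7,-16): internal coord -7 + (-16)·λ' = -0.37258; -0.37258 ∈ [-0.8, -0.2) → IN Λ
#6 (-2,-4): internal coord -2 + (-4)·λ' = -0.34315; -0.34315 ∈ [-0.8, -0.2) → IN Λ

1, 5, 6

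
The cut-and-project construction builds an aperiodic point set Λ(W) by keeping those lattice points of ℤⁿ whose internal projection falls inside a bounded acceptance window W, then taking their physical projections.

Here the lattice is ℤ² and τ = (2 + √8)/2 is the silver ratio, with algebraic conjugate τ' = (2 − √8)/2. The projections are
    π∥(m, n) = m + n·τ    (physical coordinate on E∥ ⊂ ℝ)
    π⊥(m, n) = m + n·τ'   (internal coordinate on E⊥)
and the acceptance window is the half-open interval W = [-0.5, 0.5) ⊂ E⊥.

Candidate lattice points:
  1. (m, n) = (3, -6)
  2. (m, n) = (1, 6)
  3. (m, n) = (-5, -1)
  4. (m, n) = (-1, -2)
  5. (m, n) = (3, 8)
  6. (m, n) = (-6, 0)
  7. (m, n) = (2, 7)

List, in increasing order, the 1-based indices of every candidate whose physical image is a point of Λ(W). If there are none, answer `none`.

4, 5

τ' = (2−√8)/2 ≈ -0.4142.
#1 (3,-6): internal coord 3 + (-6)·τ' = +5.4853; +5.4853 ∉ [-0.5, 0.5) → out
#2 (1,6): internal coord 1 + (6)·τ' = -1.4853; -1.4853 ∉ [-0.5, 0.5) → out
#3 (-5,-1): internal coord -5 + (-1)·τ' = -4.5858; -4.5858 ∉ [-0.5, 0.5) → out
#4 (-1,-2): internal coord -1 + (-2)·τ' = -0.1716; -0.1716 ∈ [-0.5, 0.5) → IN Λ
#5 (3,8): internal coord 3 + (8)·τ' = -0.3137; -0.3137 ∈ [-0.5, 0.5) → IN Λ
#6 (-6,0): internal coord -6 + (0)·τ' = -6.0000; -6.0000 ∉ [-0.5, 0.5) → out
#7 (2,7): internal coord 2 + (7)·τ' = -0.8995; -0.8995 ∉ [-0.5, 0.5) → out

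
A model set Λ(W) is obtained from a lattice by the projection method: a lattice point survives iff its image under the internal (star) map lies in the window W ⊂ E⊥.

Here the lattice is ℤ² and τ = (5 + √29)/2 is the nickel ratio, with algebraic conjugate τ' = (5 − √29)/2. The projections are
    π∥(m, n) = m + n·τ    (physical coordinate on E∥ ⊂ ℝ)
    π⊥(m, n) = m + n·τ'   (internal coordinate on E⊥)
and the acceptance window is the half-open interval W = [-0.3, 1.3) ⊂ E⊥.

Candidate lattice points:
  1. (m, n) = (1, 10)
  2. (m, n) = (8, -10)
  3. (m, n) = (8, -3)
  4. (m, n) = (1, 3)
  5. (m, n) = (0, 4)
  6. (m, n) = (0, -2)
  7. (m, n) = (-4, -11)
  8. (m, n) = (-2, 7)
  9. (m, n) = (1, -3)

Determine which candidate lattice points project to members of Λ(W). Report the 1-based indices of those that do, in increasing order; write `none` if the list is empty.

Numerically τ ≈ 5.192582 and τ' = −1/τ ≈ -0.192582.
[1] lift (1,10): star map gives -0.925824; window check -0.3 ≤ -0.925824 < 1.3 is false → out
[2] lift (8,-10): star map gives 9.925824; window check -0.3 ≤ 9.925824 < 1.3 is false → out
[3] lift (8,-3): star map gives 8.577747; window check -0.3 ≤ 8.577747 < 1.3 is false → out
[4] lift (1,3): star map gives 0.422253; window check -0.3 ≤ 0.422253 < 1.3 is true → IN Λ
[5] lift (0,4): star map gives -0.770330; window check -0.3 ≤ -0.770330 < 1.3 is false → out
[6] lift (0,-2): star map gives 0.385165; window check -0.3 ≤ 0.385165 < 1.3 is true → IN Λ
[7] lift (-4,-11): star map gives -1.881594; window check -0.3 ≤ -1.881594 < 1.3 is false → out
[8] lift (-2,7): star map gives -3.348077; window check -0.3 ≤ -3.348077 < 1.3 is false → out
[9] lift (1,-3): star map gives 1.577747; window check -0.3 ≤ 1.577747 < 1.3 is false → out

4, 6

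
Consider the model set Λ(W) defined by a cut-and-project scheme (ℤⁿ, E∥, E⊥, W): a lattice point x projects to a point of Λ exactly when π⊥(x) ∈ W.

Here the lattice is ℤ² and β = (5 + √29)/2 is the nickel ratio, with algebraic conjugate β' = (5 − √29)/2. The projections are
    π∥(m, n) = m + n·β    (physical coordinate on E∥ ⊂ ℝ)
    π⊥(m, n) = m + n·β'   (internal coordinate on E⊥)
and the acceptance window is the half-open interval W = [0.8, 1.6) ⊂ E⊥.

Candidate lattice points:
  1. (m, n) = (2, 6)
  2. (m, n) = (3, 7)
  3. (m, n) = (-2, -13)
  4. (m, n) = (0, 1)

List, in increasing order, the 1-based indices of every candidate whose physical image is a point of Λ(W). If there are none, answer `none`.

1

β' = (5−√29)/2 ≈ -0.192582.
[1] lift (2,6): star map gives 0.844506; window check 0.8 ≤ 0.844506 < 1.6 is true → IN Λ
[2] lift (3,7): star map gives 1.651923; window check 0.8 ≤ 1.651923 < 1.6 is false → out
[3] lift (-2,-13): star map gives 0.503571; window check 0.8 ≤ 0.503571 < 1.6 is false → out
[4] lift (0,1): star map gives -0.192582; window check 0.8 ≤ -0.192582 < 1.6 is false → out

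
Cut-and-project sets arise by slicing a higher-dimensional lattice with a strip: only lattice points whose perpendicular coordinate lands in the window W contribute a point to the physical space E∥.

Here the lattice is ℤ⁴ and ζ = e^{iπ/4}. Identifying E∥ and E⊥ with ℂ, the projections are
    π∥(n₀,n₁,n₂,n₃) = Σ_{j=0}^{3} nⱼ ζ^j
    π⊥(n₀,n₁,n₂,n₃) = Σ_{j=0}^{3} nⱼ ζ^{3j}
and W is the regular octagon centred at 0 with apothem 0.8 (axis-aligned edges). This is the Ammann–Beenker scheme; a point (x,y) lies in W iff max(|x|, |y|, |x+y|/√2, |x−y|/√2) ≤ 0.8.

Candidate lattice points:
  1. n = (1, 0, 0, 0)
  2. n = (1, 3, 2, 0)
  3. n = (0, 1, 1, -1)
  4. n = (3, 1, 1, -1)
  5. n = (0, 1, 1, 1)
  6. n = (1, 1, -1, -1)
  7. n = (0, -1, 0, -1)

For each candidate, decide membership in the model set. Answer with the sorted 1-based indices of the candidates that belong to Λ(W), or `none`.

π⊥(n) = n₀ + n₁ζ³ + n₂ζ⁶ + n₃ζ⁹ where ζ = e^{iπ/4}.
candidate 1: n = (1, 0, 0, 0) → π⊥ ≈ (+1.000000, +0.000000); max(|x|,|y|,|x±y|/√2) = 1.000000 > 0.8 ⇒ ∉ W
candidate 2: n = (1, 3, 2, 0) → π⊥ ≈ (-1.121320, +0.121320); max(|x|,|y|,|x±y|/√2) = 1.121320 > 0.8 ⇒ ∉ W
candidate 3: n = (0, 1, 1, -1) → π⊥ ≈ (-1.414214, -1.000000); max(|x|,|y|,|x±y|/√2) = 1.707107 > 0.8 ⇒ ∉ W
candidate 4: n = (3, 1, 1, -1) → π⊥ ≈ (+1.585786, -1.000000); max(|x|,|y|,|x±y|/√2) = 1.828427 > 0.8 ⇒ ∉ W
candidate 5: n = (0, 1, 1, 1) → π⊥ ≈ (+0.000000, +0.414214); max(|x|,|y|,|x±y|/√2) = 0.414214 ≤ 0.8 ⇒ ∈ W
candidate 6: n = (1, 1, -1, -1) → π⊥ ≈ (-0.414214, +1.000000); max(|x|,|y|,|x±y|/√2) = 1.000000 > 0.8 ⇒ ∉ W
candidate 7: n = (0, -1, 0, -1) → π⊥ ≈ (+0.000000, -1.414214); max(|x|,|y|,|x±y|/√2) = 1.414214 > 0.8 ⇒ ∉ W

5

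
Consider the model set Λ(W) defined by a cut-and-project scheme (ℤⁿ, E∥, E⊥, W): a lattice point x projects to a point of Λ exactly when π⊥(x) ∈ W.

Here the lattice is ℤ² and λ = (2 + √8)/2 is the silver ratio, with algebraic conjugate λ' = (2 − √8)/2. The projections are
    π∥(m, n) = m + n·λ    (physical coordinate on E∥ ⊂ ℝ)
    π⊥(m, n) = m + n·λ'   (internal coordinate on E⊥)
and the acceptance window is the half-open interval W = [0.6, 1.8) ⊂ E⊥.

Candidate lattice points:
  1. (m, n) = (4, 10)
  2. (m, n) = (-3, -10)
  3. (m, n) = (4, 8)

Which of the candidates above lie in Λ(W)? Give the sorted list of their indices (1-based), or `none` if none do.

2, 3

λ' = (2−√8)/2 ≈ -0.414214.
#1 (4,10): internal coord 4 + (10)·λ' = -0.142136; -0.142136 ∉ [0.6, 1.8) → out
#2 (-3,-10): internal coord -3 + (-10)·λ' = +1.142136; +1.142136 ∈ [0.6, 1.8) → IN Λ
#3 (4,8): internal coord 4 + (8)·λ' = +0.686292; +0.686292 ∈ [0.6, 1.8) → IN Λ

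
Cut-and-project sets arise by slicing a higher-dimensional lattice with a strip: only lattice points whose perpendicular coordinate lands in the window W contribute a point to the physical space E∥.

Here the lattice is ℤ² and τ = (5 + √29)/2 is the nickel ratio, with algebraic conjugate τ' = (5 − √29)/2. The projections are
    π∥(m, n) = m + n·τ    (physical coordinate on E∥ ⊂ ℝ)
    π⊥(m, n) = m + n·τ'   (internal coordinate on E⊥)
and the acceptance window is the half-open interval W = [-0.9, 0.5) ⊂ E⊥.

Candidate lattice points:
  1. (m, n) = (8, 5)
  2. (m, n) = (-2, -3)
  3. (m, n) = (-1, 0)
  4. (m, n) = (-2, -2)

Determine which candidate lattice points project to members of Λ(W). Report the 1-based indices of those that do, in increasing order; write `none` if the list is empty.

τ' = (5−√29)/2 ≈ -0.19258.
candidate 1: (m,n)=(8,5) → π∥ = 8+5·τ ≈ 33.96291, π⊥ = 8+5·τ' ≈ 7.03709 ∉ [-0.9, 0.5) ⇒ out
candidate 2: (m,n)=(-2,-3) → π∥ = -2-3·τ ≈ -17.57775, π⊥ = -2-3·τ' ≈ -1.42225 ∉ [-0.9, 0.5) ⇒ out
candidate 3: (m,n)=(-1,0) → π∥ = -1+0·τ ≈ -1.00000, π⊥ = -1+0·τ' ≈ -1.00000 ∉ [-0.9, 0.5) ⇒ out
candidate 4: (m,n)=(-2,-2) → π∥ = -2-2·τ ≈ -12.38516, π⊥ = -2-2·τ' ≈ -1.61484 ∉ [-0.9, 0.5) ⇒ out

none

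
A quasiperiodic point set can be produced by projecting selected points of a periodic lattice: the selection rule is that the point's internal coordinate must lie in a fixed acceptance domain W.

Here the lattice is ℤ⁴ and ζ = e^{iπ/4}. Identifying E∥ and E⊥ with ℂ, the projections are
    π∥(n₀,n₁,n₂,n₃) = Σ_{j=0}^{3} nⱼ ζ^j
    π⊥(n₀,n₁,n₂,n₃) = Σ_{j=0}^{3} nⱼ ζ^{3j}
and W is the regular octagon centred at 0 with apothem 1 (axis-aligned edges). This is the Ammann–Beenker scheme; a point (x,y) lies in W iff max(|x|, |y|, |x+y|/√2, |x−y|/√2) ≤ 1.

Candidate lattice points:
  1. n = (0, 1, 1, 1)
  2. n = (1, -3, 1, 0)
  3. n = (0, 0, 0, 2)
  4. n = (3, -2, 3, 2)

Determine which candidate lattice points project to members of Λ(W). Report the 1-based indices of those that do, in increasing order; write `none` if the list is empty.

Internal map: ζ^{3j} for j=0..3 gives (1,0), (−√2/2,√2/2), (0,−1), (√2/2,√2/2).
candidate 1: n = (0, 1, 1, 1) → π⊥ ≈ (+0.0000, +0.4142); max(|x|,|y|,|x±y|/√2) = 0.4142 ≤ 1 ⇒ ∈ W
candidate 2: n = (1, -3, 1, 0) → π⊥ ≈ (+3.1213, -3.1213); max(|x|,|y|,|x±y|/√2) = 4.4142 > 1 ⇒ ∉ W
candidate 3: n = (0, 0, 0, 2) → π⊥ ≈ (+1.4142, +1.4142); max(|x|,|y|,|x±y|/√2) = 2.0000 > 1 ⇒ ∉ W
candidate 4: n = (3, -2, 3, 2) → π⊥ ≈ (+5.8284, -3.0000); max(|x|,|y|,|x±y|/√2) = 6.2426 > 1 ⇒ ∉ W

1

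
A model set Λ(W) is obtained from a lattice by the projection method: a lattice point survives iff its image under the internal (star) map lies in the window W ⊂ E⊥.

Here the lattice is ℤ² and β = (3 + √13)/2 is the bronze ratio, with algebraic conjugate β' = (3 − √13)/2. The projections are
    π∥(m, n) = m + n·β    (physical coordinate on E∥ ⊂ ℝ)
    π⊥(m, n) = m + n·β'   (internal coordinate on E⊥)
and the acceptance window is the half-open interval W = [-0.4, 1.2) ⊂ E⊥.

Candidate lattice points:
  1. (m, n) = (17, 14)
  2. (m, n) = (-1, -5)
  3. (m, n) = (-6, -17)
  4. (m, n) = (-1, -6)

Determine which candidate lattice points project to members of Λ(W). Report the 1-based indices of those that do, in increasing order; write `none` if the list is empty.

Compute β' = (3−√13)/2 = -0.302776, so π⊥(m,n) = m -0.302776·n.
[1] lift (17,14): star map gives 12.761141; window check -0.4 ≤ 12.761141 < 1.2 is false → out
[2] lift (-1,-5): star map gives 0.513878; window check -0.4 ≤ 0.513878 < 1.2 is true → IN Λ
[3] lift (-6,-17): star map gives -0.852814; window check -0.4 ≤ -0.852814 < 1.2 is false → out
[4] lift (-1,-6): star map gives 0.816654; window check -0.4 ≤ 0.816654 < 1.2 is true → IN Λ

2, 4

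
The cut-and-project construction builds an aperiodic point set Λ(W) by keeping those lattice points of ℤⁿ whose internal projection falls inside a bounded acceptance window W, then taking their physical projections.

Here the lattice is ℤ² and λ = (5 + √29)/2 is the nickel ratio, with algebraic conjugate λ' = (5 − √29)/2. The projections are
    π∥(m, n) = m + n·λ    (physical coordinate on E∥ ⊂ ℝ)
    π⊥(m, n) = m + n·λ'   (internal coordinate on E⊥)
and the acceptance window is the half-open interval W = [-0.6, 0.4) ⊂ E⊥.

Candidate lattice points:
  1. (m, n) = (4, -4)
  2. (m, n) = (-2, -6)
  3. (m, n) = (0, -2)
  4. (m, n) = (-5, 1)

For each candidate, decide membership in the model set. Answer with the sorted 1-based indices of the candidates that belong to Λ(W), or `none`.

Numerically λ ≈ 5.1926 and λ' = −1/λ ≈ -0.1926.
[1] lift (4,-4): star map gives 4.7703; window check -0.6 ≤ 4.7703 < 0.4 is false → out
[2] lift (-2,-6): star map gives -0.8445; window check -0.6 ≤ -0.8445 < 0.4 is false → out
[3] lift (0,-2): star map gives 0.3852; window check -0.6 ≤ 0.3852 < 0.4 is true → IN Λ
[4] lift (-5,1): star map gives -5.1926; window check -0.6 ≤ -5.1926 < 0.4 is false → out

3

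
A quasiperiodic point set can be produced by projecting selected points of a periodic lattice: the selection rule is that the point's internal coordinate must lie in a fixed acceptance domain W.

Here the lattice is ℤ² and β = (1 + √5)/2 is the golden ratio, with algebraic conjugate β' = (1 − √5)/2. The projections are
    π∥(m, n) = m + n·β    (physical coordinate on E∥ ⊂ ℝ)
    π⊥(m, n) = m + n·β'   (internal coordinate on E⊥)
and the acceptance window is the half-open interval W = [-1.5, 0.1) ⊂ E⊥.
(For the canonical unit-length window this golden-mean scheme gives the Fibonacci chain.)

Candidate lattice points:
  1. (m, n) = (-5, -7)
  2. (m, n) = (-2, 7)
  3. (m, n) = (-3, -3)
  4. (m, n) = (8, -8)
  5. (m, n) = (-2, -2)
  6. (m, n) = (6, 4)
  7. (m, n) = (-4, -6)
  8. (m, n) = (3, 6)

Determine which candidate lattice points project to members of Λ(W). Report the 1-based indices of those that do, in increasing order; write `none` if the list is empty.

1, 3, 5, 7, 8

Numerically β ≈ 1.61803 and β' = −1/β ≈ -0.61803.
candidate 1: (m,n)=(-5,-7) → π∥ = -5-7·β ≈ -16.32624, π⊥ = -5-7·β' ≈ -0.67376 ∈ [-1.5, 0.1) ⇒ IN Λ
candidate 2: (m,n)=(-2,7) → π∥ = -2+7·β ≈ 9.32624, π⊥ = -2+7·β' ≈ -6.32624 ∉ [-1.5, 0.1) ⇒ out
candidate 3: (m,n)=(-3,-3) → π∥ = -3-3·β ≈ -7.85410, π⊥ = -3-3·β' ≈ -1.14590 ∈ [-1.5, 0.1) ⇒ IN Λ
candidate 4: (m,n)=(8,-8) → π∥ = 8-8·β ≈ -4.94427, π⊥ = 8-8·β' ≈ 12.94427 ∉ [-1.5, 0.1) ⇒ out
candidate 5: (m,n)=(-2,-2) → π∥ = -2-2·β ≈ -5.23607, π⊥ = -2-2·β' ≈ -0.76393 ∈ [-1.5, 0.1) ⇒ IN Λ
candidate 6: (m,n)=(6,4) → π∥ = 6+4·β ≈ 12.47214, π⊥ = 6+4·β' ≈ 3.52786 ∉ [-1.5, 0.1) ⇒ out
candidate 7: (m,n)=(-4,-6) → π∥ = -4-6·β ≈ -13.70820, π⊥ = -4-6·β' ≈ -0.29180 ∈ [-1.5, 0.1) ⇒ IN Λ
candidate 8: (m,n)=(3,6) → π∥ = 3+6·β ≈ 12.70820, π⊥ = 3+6·β' ≈ -0.70820 ∈ [-1.5, 0.1) ⇒ IN Λ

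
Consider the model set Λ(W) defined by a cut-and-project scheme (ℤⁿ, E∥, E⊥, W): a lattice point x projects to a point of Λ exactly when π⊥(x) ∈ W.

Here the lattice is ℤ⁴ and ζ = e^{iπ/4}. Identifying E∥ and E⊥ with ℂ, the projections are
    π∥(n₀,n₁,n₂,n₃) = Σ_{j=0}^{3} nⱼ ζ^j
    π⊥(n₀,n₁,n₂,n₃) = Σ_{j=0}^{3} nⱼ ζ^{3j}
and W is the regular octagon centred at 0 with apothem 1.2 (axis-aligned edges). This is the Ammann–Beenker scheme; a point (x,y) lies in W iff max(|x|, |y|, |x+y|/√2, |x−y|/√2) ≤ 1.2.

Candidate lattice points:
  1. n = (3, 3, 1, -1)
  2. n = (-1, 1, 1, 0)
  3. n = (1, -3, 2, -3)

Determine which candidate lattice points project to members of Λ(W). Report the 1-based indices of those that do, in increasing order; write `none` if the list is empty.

1

π⊥(n) = n₀ + n₁ζ³ + n₂ζ⁶ + n₃ζ⁹ where ζ = e^{iπ/4}.
candidate 1: n = (3, 3, 1, -1) → π⊥ ≈ (+0.1716, +0.4142); max(|x|,|y|,|x±y|/√2) = 0.4142 ≤ 1.2 ⇒ ∈ W
candidate 2: n = (-1, 1, 1, 0) → π⊥ ≈ (-1.7071, -0.2929); max(|x|,|y|,|x±y|/√2) = 1.7071 > 1.2 ⇒ ∉ W
candidate 3: n = (1, -3, 2, -3) → π⊥ ≈ (+1.0000, -6.2426); max(|x|,|y|,|x±y|/√2) = 6.2426 > 1.2 ⇒ ∉ W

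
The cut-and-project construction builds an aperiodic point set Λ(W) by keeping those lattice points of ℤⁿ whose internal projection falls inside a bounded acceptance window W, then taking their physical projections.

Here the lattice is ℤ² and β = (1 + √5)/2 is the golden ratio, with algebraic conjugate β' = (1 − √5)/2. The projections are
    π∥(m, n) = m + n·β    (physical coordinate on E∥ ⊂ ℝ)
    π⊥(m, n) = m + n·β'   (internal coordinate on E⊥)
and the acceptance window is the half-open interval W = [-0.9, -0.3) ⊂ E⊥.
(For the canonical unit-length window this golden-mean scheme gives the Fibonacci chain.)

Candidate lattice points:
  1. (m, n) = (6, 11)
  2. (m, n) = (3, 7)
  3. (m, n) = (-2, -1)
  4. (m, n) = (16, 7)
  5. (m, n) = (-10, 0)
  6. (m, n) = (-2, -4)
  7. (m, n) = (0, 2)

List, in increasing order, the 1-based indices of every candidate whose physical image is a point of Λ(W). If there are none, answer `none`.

Compute β' = (1−√5)/2 = -0.618034, so π⊥(m,n) = m -0.618034·n.
candidate 1: (m,n)=(6,11) → π∥ = 6+11·β ≈ 23.798374, π⊥ = 6+11·β' ≈ -0.798374 ∈ [-0.9, -0.3) ⇒ IN Λ
candidate 2: (m,n)=(3,7) → π∥ = 3+7·β ≈ 14.326238, π⊥ = 3+7·β' ≈ -1.326238 ∉ [-0.9, -0.3) ⇒ out
candidate 3: (m,n)=(-2,-1) → π∥ = -2-1·β ≈ -3.618034, π⊥ = -2-1·β' ≈ -1.381966 ∉ [-0.9, -0.3) ⇒ out
candidate 4: (m,n)=(16,7) → π∥ = 16+7·β ≈ 27.326238, π⊥ = 16+7·β' ≈ 11.673762 ∉ [-0.9, -0.3) ⇒ out
candidate 5: (m,n)=(-10,0) → π∥ = -10+0·β ≈ -10.000000, π⊥ = -10+0·β' ≈ -10.000000 ∉ [-0.9, -0.3) ⇒ out
candidate 6: (m,n)=(-2,-4) → π∥ = -2-4·β ≈ -8.472136, π⊥ = -2-4·β' ≈ 0.472136 ∉ [-0.9, -0.3) ⇒ out
candidate 7: (m,n)=(0,2) → π∥ = 0+2·β ≈ 3.236068, π⊥ = 0+2·β' ≈ -1.236068 ∉ [-0.9, -0.3) ⇒ out

1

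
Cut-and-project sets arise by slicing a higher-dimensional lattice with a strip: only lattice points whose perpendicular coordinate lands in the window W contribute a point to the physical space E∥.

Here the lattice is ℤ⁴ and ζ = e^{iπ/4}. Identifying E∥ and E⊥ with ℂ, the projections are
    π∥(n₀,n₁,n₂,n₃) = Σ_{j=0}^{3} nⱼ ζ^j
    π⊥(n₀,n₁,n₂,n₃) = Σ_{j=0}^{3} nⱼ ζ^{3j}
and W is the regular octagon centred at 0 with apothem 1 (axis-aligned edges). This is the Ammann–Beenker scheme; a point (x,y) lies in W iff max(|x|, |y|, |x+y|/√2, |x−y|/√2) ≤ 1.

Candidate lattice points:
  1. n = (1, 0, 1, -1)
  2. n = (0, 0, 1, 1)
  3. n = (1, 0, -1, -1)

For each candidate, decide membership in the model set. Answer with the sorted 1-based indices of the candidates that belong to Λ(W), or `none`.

2, 3

Internal map: ζ^{3j} for j=0..3 gives (1,0), (−√2/2,√2/2), (0,−1), (√2/2,√2/2).
candidate 1: n = (1, 0, 1, -1) → π⊥ ≈ (+0.29289, -1.70711); max(|x|,|y|,|x±y|/√2) = 1.70711 > 1 ⇒ ∉ W
candidate 2: n = (0, 0, 1, 1) → π⊥ ≈ (+0.70711, -0.29289); max(|x|,|y|,|x±y|/√2) = 0.70711 ≤ 1 ⇒ ∈ W
candidate 3: n = (1, 0, -1, -1) → π⊥ ≈ (+0.29289, +0.29289); max(|x|,|y|,|x±y|/√2) = 0.41421 ≤ 1 ⇒ ∈ W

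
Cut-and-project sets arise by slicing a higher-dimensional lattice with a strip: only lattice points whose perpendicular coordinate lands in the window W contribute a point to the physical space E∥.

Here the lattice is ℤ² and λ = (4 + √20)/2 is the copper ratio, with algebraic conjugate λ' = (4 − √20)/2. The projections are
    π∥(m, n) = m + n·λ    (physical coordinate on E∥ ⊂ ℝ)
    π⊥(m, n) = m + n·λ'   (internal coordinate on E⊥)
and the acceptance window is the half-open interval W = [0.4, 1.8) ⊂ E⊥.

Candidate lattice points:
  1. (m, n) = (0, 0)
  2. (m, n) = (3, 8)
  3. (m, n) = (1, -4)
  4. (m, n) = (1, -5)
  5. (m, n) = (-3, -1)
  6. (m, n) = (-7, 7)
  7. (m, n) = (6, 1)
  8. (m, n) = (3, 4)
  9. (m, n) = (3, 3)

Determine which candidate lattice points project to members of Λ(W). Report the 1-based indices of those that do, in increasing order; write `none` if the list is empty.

λ' = (4−√20)/2 ≈ -0.236068.
[1] lift (0,0): star map gives 0.000000; window check 0.4 ≤ 0.000000 < 1.8 is false → out
[2] lift (3,8): star map gives 1.111456; window check 0.4 ≤ 1.111456 < 1.8 is true → IN Λ
[3] lift (1,-4): star map gives 1.944272; window check 0.4 ≤ 1.944272 < 1.8 is false → out
[4] lift (1,-5): star map gives 2.180340; window check 0.4 ≤ 2.180340 < 1.8 is false → out
[5] lift (-3,-1): star map gives -2.763932; window check 0.4 ≤ -2.763932 < 1.8 is false → out
[6] lift (-7,7): star map gives -8.652476; window check 0.4 ≤ -8.652476 < 1.8 is false → out
[7] lift (6,1): star map gives 5.763932; window check 0.4 ≤ 5.763932 < 1.8 is false → out
[8] lift (3,4): star map gives 2.055728; window check 0.4 ≤ 2.055728 < 1.8 is false → out
[9] lift (3,3): star map gives 2.291796; window check 0.4 ≤ 2.291796 < 1.8 is false → out

2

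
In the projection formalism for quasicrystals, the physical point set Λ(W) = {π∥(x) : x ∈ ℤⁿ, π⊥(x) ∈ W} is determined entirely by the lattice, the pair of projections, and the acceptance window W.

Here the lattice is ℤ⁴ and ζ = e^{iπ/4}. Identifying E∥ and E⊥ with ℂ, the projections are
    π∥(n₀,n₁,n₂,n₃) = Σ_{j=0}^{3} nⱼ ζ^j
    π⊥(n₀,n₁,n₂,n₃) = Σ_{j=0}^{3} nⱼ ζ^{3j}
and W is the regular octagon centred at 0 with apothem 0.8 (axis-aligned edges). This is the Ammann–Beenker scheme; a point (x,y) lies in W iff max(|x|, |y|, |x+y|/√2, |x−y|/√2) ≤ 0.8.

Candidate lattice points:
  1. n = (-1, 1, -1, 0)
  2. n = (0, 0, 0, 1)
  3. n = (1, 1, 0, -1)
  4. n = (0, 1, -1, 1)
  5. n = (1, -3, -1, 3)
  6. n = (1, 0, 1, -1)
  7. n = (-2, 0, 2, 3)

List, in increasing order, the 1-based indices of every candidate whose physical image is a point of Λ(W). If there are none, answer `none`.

Internal map: ζ^{3j} for j=0..3 gives (1,0), (−√2/2,√2/2), (0,−1), (√2/2,√2/2).
candidate 1: n = (-1, 1, -1, 0) → π⊥ ≈ (-1.7071, +1.7071); max(|x|,|y|,|x±y|/√2) = 2.4142 > 0.8 ⇒ ∉ W
candidate 2: n = (0, 0, 0, 1) → π⊥ ≈ (+0.7071, +0.7071); max(|x|,|y|,|x±y|/√2) = 1.0000 > 0.8 ⇒ ∉ W
candidate 3: n = (1, 1, 0, -1) → π⊥ ≈ (-0.4142, +0.0000); max(|x|,|y|,|x±y|/√2) = 0.4142 ≤ 0.8 ⇒ ∈ W
candidate 4: n = (0, 1, -1, 1) → π⊥ ≈ (+0.0000, +2.4142); max(|x|,|y|,|x±y|/√2) = 2.4142 > 0.8 ⇒ ∉ W
candidate 5: n = (1, -3, -1, 3) → π⊥ ≈ (+5.2426, +1.0000); max(|x|,|y|,|x±y|/√2) = 5.2426 > 0.8 ⇒ ∉ W
candidate 6: n = (1, 0, 1, -1) → π⊥ ≈ (+0.2929, -1.7071); max(|x|,|y|,|x±y|/√2) = 1.7071 > 0.8 ⇒ ∉ W
candidate 7: n = (-2, 0, 2, 3) → π⊥ ≈ (+0.1213, +0.1213); max(|x|,|y|,|x±y|/√2) = 0.1716 ≤ 0.8 ⇒ ∈ W

3, 7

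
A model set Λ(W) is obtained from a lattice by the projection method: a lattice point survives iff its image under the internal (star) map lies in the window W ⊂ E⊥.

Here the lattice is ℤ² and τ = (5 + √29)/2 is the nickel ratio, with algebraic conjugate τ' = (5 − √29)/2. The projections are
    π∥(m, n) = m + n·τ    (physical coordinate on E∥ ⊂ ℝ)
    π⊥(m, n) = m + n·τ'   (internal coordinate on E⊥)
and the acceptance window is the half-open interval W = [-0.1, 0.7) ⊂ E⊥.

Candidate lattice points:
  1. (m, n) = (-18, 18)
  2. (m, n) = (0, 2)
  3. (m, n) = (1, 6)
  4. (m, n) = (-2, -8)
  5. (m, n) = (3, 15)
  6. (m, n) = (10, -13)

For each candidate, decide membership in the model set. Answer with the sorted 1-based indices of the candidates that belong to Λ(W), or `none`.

Compute τ' = (5−√29)/2 = -0.192582, so π⊥(m,n) = m -0.192582·n.
#1 (-18,18): internal coord -18 + (18)·τ' = -21.466483; -21.466483 ∉ [-0.1, 0.7) → out
#2 (0,2): internal coord 0 + (2)·τ' = -0.385165; -0.385165 ∉ [-0.1, 0.7) → out
#3 (1,6): internal coord 1 + (6)·τ' = -0.155494; -0.155494 ∉ [-0.1, 0.7) → out
#4 (-2,-8): internal coord -2 + (-8)·τ' = -0.459341; -0.459341 ∉ [-0.1, 0.7) → out
#5 (3,15): internal coord 3 + (15)·τ' = +0.111264; +0.111264 ∈ [-0.1, 0.7) → IN Λ
#6 (10,-13): internal coord 10 + (-13)·τ' = +12.503571; +12.503571 ∉ [-0.1, 0.7) → out

5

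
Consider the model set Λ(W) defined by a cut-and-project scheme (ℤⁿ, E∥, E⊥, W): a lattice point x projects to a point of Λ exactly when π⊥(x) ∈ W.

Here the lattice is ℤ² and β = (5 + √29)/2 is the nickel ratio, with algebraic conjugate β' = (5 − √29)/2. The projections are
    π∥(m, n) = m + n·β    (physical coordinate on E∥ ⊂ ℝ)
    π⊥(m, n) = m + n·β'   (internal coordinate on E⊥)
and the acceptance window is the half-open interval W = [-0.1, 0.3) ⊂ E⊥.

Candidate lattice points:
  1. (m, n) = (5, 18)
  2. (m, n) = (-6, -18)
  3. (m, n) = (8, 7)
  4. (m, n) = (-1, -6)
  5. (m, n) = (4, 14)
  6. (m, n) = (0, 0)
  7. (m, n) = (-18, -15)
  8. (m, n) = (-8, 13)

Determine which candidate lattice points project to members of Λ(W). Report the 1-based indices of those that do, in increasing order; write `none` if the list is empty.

β' = (5−√29)/2 ≈ -0.192582.
#1 (5,18): internal coord 5 + (18)·β' = +1.533517; +1.533517 ∉ [-0.1, 0.3) → out
#2 (-6,-18): internal coord -6 + (-18)·β' = -2.533517; -2.533517 ∉ [-0.1, 0.3) → out
#3 (8,7): internal coord 8 + (7)·β' = +6.651923; +6.651923 ∉ [-0.1, 0.3) → out
#4 (-1,-6): internal coord -1 + (-6)·β' = +0.155494; +0.155494 ∈ [-0.1, 0.3) → IN Λ
#5 (4,14): internal coord 4 + (14)·β' = +1.303846; +1.303846 ∉ [-0.1, 0.3) → out
#6 (0,0): internal coord 0 + (0)·β' = +0.000000; +0.000000 ∈ [-0.1, 0.3) → IN Λ
#7 (-18,-15): internal coord -18 + (-15)·β' = -15.111264; -15.111264 ∉ [-0.1, 0.3) → out
#8 (-8,13): internal coord -8 + (13)·β' = -10.503571; -10.503571 ∉ [-0.1, 0.3) → out

4, 6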